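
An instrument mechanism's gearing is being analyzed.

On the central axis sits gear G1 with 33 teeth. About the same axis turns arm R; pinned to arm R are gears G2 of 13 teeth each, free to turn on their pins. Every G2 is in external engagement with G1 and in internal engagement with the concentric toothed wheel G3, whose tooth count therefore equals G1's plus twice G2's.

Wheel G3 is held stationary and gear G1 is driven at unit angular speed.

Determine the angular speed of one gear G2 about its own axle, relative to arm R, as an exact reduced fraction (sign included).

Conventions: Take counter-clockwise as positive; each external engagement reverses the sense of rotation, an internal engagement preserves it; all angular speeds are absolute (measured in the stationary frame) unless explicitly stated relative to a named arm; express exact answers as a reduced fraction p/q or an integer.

-1947/1196

class = planetary set [G3 = 33+2·13 = 59; Willis about the carrier]
ring teeth: 33 + 2·13 = 59
33(ω_sun−ω_arm) = −59(ω_ring−ω_arm),  ω_ring = 0, ω_sun = 1
33(1−ω_arm) = −59(0−ω_arm)  ⇒  92·ω_arm = 33  ⇒  ω_arm = 33/92
sun–planet mesh: 33·(1−33/92) = −13·(ω_p−ω_arm)  ⇒  ω_p−ω_arm = -1947/1196
exact speed ratio = -1947/1196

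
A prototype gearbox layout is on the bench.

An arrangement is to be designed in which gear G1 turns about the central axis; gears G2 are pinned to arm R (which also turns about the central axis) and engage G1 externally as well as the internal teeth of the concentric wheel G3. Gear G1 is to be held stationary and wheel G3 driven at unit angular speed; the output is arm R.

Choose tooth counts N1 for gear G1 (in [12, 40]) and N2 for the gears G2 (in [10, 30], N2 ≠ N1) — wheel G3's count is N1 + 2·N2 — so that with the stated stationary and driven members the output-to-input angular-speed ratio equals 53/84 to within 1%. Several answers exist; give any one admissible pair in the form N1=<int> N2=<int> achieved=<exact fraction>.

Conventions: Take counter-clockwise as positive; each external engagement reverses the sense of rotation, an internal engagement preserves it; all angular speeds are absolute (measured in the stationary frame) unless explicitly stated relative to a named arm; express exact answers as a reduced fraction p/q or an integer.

topology: planetary set — design target 53/84, arm = carrier (Willis)
Willis with ω_sun = 0: ω_arm/ω_ring = N3/(N1+N3); set equal to 53/84  ⇒  N3/N1 = (53/84)/(1 − 53/84) = 53/31
N3 = N1 + 2·N2  ⇒  N2/N1 = (N3/N1 − 1)/2 = (53/31 − 1)/2 = 11/31
smallest multiple with N1 ≥ 12 and N2 ≥ 10: k = 1  ⇒  N1 = 1·31 = 31, N2 = 1·11 = 11 (N1 ≤ 40, N2 ≤ 30, N2 ≠ N1 ✓), N3 = 31 + 2·11 = 53
check: N3/(N1+N3) with N1 = 31, N3 = 53 gives 53/84; |achieved − target| = 0 ≤ 53/8400 ✓

N1=31 N2=11 achieved=53/84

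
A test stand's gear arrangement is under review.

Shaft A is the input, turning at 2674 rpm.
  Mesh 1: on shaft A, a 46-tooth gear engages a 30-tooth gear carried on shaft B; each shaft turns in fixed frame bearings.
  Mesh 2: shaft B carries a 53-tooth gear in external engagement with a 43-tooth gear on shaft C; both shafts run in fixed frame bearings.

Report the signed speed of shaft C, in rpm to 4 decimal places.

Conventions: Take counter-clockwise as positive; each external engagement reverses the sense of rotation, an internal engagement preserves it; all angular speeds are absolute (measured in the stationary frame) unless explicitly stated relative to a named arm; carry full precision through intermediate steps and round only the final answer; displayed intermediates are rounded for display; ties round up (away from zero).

recognized (3 fixed axles, 2 meshes): fixed-axis compound train
mesh 1 [46T→30T]: ω = 2674.0000×46/30 = 4100.1333 rpm, sense flips to −
mesh 2 [53T→43T]: ω = 4100.1333×53/43 = 5053.6527 rpm, sense flips to +
signed output speed = +5053.6527 rpm

+5053.6527 rpm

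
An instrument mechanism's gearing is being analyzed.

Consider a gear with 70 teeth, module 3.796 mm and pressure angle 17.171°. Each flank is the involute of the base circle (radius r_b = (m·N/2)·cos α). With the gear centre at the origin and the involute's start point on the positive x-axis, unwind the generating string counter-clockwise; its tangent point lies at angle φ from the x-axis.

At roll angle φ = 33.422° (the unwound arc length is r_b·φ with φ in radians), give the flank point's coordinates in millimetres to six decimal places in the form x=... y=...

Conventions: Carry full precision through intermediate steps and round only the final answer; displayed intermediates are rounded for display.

x=146.731871 y=8.116152

topology: single-mesh involute geometry — m = 3.796, N = 70
pitch radius r_p = m·N/2 = 3.796·70/2 = 132.860000
base radius r_b = r_p·cos α = 132.860000·cos 17.171° = 126.938152
roll angle φ = 33.422° = 0.58332394 rad
x = r_b·(cos φ + φ·sin φ) = 146.731871
y = r_b·(sin φ − φ·cos φ) = 8.116152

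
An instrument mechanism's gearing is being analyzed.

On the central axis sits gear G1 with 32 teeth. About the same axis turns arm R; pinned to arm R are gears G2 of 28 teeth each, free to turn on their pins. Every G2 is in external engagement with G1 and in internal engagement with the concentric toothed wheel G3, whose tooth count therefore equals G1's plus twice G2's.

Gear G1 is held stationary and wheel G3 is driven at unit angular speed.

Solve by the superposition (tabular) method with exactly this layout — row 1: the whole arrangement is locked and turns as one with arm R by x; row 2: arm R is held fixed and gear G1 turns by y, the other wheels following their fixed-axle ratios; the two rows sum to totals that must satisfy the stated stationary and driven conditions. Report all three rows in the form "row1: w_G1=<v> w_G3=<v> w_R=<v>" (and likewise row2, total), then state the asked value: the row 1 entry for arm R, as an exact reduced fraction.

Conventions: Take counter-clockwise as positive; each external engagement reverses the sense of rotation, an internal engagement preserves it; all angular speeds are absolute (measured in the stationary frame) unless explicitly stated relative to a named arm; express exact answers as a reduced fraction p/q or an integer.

row1: w_G1=11/15 w_G3=11/15 w_R=11/15
row2: w_G1=-11/15 w_G3=4/15 w_R=0
total: w_G1=0 w_G3=1 w_R=11/15
asked value: 11/15

recognized (axles ride arm R): planetary set, 32/28/88 teeth
row 1: whole set turns with the arm by x
row 2 — arm fixed, fixed-axis ratios: sun y, ring −(32/88)·y, arm 0
boundary: total ω_sun = x + y = 0 and total ω_ring = x − (32/88)·y = 1  ⇒  y = -11/15, x = 11/15
row 2 ring = −(32/88)·(-11/15) = 4/15
totals (row 1 + row 2): sun 11/15 + (-11/15) = 0, ring 11/15 + 4/15 = 1, arm 11/15 + 0 = 11/15
asked cell (row1, arm) = 11/15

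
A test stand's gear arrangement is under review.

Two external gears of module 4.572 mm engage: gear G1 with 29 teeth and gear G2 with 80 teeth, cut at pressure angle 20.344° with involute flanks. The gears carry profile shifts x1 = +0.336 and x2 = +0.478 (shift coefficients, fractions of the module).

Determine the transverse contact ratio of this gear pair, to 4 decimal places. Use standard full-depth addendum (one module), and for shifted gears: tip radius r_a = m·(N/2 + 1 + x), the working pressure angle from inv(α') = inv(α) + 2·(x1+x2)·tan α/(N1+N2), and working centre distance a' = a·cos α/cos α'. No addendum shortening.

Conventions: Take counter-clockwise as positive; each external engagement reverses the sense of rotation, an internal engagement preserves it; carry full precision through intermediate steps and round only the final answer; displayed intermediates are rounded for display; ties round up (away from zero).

recognized (one external pair, fixed centres): single-mesh tooth geometry, m = 4.572, N1 = 29, N2 = 80
base radii: r_b1 = 62.158728, r_b2 = 171.472354
tip radii: r_a1 = 72.402192, r_a2 = 189.637416
inv(α') = inv(20.344°) + 2·(+0.336+0.478)·tan α/(29+80) = 0.02125268  ⇒  α' = 22.41219°
a' = a·cos α / cos α' = 249.1740·cos 20.344°/cos 22.41219° = 252.720333
action lengths: √(r_a1²−r_b1²) = 37.126405, √(r_a2²−r_b2²) = 80.991243
base pitch p_b = π·m·cos α = 13.467407
CR = (37.126405 + 80.991243 − 252.720333·sin 22.41219°)/13.467407 = 1.616027
contact ratio ≈ 1.6160

1.6160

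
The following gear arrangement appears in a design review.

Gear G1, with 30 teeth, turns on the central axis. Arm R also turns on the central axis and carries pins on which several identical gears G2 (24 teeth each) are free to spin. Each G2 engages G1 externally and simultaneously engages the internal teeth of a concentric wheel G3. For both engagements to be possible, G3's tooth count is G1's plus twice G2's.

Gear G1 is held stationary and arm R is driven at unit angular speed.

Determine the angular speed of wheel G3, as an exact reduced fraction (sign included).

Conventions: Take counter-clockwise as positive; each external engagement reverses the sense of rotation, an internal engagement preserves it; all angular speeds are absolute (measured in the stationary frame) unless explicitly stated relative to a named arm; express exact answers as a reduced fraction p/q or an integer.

planetary set (30T centre, 24T on arm, 78T internal) — Willis relation
ring teeth: 30 + 2·24 = 78
30(ω_sun−ω_arm) = −78(ω_ring−ω_arm),  ω_sun = 0, ω_arm = 1
ω_ring = 1 − (30/78)(0−1) = 18/13
exact speed ratio = 18/13

18/13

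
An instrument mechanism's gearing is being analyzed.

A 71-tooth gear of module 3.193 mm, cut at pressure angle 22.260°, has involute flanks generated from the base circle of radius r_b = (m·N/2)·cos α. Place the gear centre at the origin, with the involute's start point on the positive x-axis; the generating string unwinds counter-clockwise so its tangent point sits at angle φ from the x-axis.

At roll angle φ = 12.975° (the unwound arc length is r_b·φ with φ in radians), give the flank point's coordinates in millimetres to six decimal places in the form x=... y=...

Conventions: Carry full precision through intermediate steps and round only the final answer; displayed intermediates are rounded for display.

single-mesh involute tooth geometry (71T wheel at module 3.193)
pitch radius r_p = m·N/2 = 3.193·71/2 = 113.351500
base radius r_b = r_p·cos α = 113.351500·cos 22.260° = 104.903912
roll angle φ = 12.975° = 0.22645647 rad
x = r_b·(cos φ + φ·sin φ) = 107.559393
y = r_b·(sin φ − φ·cos φ) = 0.404013

x=107.559393 y=0.404013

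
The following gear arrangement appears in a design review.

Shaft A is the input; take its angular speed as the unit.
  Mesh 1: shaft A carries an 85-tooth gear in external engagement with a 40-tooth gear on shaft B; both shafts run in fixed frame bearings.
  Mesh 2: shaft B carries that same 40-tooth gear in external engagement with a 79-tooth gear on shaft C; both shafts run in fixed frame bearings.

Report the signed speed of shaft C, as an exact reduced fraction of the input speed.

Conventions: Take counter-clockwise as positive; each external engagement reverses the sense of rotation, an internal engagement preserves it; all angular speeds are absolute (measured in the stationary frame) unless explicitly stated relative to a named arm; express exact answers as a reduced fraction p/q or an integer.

85/79

2-mesh fixed-axis compound train (all bearings frame-fixed)
mesh 1 [85T→40T]: |ω|/ω_in = 1×85/40 = 17/8, sense flips to −
mesh 2 [40T→79T]: |ω|/ω_in = (17/8)×40/79 = 85/79, sense flips to +
signed output speed (× input speed) = 85/79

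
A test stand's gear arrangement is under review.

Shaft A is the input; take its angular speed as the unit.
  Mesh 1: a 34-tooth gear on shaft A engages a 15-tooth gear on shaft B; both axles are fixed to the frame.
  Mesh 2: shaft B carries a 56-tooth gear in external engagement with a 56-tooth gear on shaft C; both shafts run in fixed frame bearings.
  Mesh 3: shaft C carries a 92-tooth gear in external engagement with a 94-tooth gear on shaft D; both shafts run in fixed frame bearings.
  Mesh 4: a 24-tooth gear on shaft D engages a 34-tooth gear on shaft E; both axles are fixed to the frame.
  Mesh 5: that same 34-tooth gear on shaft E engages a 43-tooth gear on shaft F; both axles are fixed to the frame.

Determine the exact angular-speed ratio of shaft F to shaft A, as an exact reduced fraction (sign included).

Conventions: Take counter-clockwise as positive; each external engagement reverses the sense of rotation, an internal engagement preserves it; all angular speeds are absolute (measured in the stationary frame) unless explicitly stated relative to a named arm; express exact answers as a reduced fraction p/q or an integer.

-12512/10105

class = fixed-axis compound train [5 meshes; 5 ratios multiply, 5 sense flips]
mesh 1 [34T→15T]: running ratio 34/15, sense −
mesh 2 [56T→56T]: running ratio 34/15, sense +
mesh 3 [92T→94T]: running ratio 1564/705, sense −
mesh 4 [24T→34T]: running ratio 368/235, sense +
mesh 5 [34T→43T]: running ratio 12512/10105, sense −
ω_out/ω_in = -12512/10105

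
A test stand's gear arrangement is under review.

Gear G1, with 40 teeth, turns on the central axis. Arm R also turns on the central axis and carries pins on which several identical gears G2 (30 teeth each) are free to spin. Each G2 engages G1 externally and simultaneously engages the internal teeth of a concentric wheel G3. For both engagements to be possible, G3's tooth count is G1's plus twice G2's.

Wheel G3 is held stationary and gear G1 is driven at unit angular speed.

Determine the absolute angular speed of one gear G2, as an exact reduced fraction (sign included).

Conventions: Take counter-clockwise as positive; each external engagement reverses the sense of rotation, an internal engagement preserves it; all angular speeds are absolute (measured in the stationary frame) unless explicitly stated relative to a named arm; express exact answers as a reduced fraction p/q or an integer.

planetary set (40T centre, 30T on arm, 100T internal) — Willis relation
ring teeth: 40 + 2·30 = 100
40(ω_sun−ω_arm) = −100(ω_ring−ω_arm),  ω_ring = 0, ω_sun = 1
40(1−ω_arm) = −100(0−ω_arm)  ⇒  140·ω_arm = 40  ⇒  ω_arm = 2/7
sun–planet mesh: 40·(1−2/7) = −30·(ω_p−ω_arm)  ⇒  ω_p−ω_arm = -20/21
ω_p = 2/7 − 20/21 = -2/3
exact speed ratio = -2/3

-2/3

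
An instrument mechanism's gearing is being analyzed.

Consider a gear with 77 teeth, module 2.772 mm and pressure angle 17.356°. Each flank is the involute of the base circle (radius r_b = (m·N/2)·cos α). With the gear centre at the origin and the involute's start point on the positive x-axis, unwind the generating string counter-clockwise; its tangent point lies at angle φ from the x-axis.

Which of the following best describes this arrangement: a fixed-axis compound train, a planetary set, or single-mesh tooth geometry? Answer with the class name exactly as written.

single-mesh tooth geometry

recognized (one wheel, involute flank): single-mesh tooth geometry, m = 2.772, N = 77
classification: single-mesh tooth geometry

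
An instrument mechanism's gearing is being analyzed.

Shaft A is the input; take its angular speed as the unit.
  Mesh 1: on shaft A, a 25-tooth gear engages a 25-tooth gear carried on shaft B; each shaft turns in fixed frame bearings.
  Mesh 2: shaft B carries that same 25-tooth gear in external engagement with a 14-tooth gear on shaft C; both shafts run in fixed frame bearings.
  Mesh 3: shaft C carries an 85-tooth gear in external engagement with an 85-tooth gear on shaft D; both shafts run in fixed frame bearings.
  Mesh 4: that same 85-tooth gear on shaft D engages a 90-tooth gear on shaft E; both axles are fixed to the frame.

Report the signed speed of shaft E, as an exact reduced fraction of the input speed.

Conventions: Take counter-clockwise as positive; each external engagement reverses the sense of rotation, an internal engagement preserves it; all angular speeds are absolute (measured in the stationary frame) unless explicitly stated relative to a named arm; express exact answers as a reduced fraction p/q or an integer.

4-mesh fixed-axis compound train (all bearings frame-fixed)
mesh 1 [25T→25T]: |ω|/ω_in = 1×25/25 = 1, sense flips to −
mesh 2 [25T→14T]: |ω|/ω_in = 1×25/14 = 25/14, sense flips to +
mesh 3 [85T→85T]: |ω|/ω_in = (25/14)×85/85 = 25/14, sense flips to −
mesh 4 [85T→90T]: |ω|/ω_in = (25/14)×85/90 = 425/252, sense flips to +
signed output speed (× input speed) = 425/252

425/252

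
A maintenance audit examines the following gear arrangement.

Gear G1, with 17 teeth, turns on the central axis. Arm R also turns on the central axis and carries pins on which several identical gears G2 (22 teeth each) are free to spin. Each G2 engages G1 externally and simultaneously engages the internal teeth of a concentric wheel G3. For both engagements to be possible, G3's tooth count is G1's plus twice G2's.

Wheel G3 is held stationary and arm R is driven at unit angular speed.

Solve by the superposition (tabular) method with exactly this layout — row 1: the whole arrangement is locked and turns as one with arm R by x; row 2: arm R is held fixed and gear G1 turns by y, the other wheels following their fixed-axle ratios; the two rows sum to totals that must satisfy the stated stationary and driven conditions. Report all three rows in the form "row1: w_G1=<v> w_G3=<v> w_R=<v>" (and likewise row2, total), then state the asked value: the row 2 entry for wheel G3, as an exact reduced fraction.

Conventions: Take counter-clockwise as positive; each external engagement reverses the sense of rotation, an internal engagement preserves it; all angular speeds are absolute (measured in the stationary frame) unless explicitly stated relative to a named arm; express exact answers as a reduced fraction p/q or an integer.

row1: w_G1=1 w_G3=1 w_R=1
row2: w_G1=61/17 w_G3=-1 w_R=0
total: w_G1=78/17 w_G3=0 w_R=1
asked value: -1

recognized (axles ride arm R): planetary set, 17/22/61 teeth
row 1: whole set turns with the arm by x
row 2 — arm fixed, fixed-axis ratios: sun y, ring −(17/61)·y, arm 0
boundary: total ω_ring = x − (17/61)·y = 0 and total ω_arm = x = 1  ⇒  y = 61/17, x = 1
row 2 ring = −(17/61)·61/17 = -1
totals (row 1 + row 2): sun 1 + 61/17 = 78/17, ring 1 + (-1) = 0, arm 1 + 0 = 1
asked cell (row2, ring) = -1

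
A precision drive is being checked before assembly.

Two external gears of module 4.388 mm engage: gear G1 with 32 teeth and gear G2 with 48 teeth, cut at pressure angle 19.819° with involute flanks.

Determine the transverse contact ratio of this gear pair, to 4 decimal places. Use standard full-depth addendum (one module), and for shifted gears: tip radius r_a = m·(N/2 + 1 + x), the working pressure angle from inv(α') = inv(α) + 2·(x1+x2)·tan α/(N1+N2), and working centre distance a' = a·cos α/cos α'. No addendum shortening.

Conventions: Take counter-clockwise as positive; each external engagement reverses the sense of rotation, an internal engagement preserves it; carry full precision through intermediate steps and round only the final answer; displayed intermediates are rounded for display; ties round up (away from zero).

1.7164

recognized (one external pair, fixed centres): single-mesh tooth geometry, m = 4.388, N1 = 32, N2 = 48
base radii: r_b1 = 66.049467, r_b2 = 99.074200
tip radii: r_a1 = 74.596000, r_a2 = 109.700000
no profile shift: α' = α, a' = a
action lengths: √(r_a1²−r_b1²) = 34.670321, √(r_a2²−r_b2²) = 47.099818
base pitch p_b = π·m·cos α = 12.968783
CR = (34.670321 + 47.099818 − 175.520000·sin 19.81900°)/12.968783 = 1.716437
contact ratio ≈ 1.7164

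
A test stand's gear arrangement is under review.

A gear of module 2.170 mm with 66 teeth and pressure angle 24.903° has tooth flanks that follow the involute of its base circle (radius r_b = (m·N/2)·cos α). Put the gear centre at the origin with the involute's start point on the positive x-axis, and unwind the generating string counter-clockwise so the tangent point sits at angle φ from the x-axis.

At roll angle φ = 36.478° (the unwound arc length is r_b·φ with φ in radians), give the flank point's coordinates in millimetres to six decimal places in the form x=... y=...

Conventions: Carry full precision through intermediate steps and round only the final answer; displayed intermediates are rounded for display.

x=76.811351 y=5.363998

single-mesh involute tooth geometry (66T wheel at module 2.170)
pitch radius r_p = m·N/2 = 2.170·66/2 = 71.610000
base radius r_b = r_p·cos α = 71.610000·cos 24.903° = 64.951843
roll angle φ = 36.478° = 0.63666120 rad
x = r_b·(cos φ + φ·sin φ) = 76.811351
y = r_b·(sin φ − φ·cos φ) = 5.363998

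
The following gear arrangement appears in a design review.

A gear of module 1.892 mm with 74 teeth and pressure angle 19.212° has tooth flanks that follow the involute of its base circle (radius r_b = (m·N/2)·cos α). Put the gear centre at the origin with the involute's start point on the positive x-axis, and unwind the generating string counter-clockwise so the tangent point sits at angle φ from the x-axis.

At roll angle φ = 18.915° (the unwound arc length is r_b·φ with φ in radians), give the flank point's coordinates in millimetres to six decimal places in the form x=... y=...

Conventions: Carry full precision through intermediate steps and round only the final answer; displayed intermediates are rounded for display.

topology: single-mesh involute geometry — m = 1.892, N = 74
pitch radius r_p = m·N/2 = 1.892·74/2 = 70.004000
base radius r_b = r_p·cos α = 70.004000·cos 19.212° = 66.105300
roll angle φ = 18.915° = 0.33012903 rad
x = r_b·(cos φ + φ·sin φ) = 69.609994
y = r_b·(sin φ − φ·cos φ) = 0.784198

x=69.609994 y=0.784198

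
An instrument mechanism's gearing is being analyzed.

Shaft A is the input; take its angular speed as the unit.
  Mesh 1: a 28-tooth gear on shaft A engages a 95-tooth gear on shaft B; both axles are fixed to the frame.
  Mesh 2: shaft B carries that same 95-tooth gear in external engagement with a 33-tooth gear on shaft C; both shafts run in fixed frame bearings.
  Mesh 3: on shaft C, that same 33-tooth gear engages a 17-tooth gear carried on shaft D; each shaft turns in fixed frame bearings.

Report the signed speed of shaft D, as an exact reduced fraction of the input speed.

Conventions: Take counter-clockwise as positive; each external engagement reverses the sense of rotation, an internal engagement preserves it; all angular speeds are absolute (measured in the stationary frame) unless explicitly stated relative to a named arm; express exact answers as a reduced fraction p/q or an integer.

-28/17

3-mesh fixed-axis compound train (all bearings frame-fixed)
mesh 1 [28T→95T]: |ω|/ω_in = 1×28/95 = 28/95, sense flips to −
mesh 2 [95T→33T]: |ω|/ω_in = (28/95)×95/33 = 28/33, sense flips to +
mesh 3 [33T→17T]: |ω|/ω_in = (28/33)×33/17 = 28/17, sense flips to −
signed output speed (× input speed) = -28/17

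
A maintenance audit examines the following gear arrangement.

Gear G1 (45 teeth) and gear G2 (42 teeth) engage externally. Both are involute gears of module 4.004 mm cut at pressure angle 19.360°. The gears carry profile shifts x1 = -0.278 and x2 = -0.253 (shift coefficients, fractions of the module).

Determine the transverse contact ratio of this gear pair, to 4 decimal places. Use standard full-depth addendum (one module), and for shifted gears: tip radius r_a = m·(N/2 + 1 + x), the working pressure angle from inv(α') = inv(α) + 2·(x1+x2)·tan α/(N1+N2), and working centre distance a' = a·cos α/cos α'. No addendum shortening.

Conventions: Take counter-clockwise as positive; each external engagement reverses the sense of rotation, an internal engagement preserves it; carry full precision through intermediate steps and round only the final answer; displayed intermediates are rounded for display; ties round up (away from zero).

single-mesh involute tooth geometry (45T engaging 42T at module 4.004)
base radii: r_b1 = 84.995800, r_b2 = 79.329413
tip radii: r_a1 = 92.980888, r_a2 = 87.074988
inv(α') = inv(19.360°) + 2·(-0.278-0.253)·tan α/(45+42) = 0.00918618  ⇒  α' = 17.09837°
a' = a·cos α / cos α' = 174.1740·cos 19.360°/cos 17.09837° = 171.924020
action lengths: √(r_a1²−r_b1²) = 37.698270, √(r_a2²−r_b2²) = 35.901222
base pitch p_b = π·m·cos α = 11.867652
CR = (37.698270 + 35.901222 − 171.924020·sin 17.09837°)/11.867652 = 1.942386
contact ratio ≈ 1.9424

1.9424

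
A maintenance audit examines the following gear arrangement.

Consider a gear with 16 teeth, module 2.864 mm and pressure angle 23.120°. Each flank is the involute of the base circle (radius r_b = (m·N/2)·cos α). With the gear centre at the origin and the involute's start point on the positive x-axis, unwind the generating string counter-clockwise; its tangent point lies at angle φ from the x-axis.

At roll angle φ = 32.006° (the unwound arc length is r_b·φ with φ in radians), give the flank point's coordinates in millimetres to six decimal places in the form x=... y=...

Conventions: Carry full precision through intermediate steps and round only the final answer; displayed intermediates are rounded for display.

class = single-mesh tooth geometry [base-circle involute, m = 2.864, 16T]
pitch radius r_p = m·N/2 = 2.864·16/2 = 22.912000
base radius r_b = r_p·cos α = 22.912000·cos 23.120° = 21.071811
roll angle φ = 32.006° = 0.55861008 rad
x = r_b·(cos φ + φ·sin φ) = 24.107426
y = r_b·(sin φ − φ·cos φ) = 1.186572

x=24.107426 y=1.186572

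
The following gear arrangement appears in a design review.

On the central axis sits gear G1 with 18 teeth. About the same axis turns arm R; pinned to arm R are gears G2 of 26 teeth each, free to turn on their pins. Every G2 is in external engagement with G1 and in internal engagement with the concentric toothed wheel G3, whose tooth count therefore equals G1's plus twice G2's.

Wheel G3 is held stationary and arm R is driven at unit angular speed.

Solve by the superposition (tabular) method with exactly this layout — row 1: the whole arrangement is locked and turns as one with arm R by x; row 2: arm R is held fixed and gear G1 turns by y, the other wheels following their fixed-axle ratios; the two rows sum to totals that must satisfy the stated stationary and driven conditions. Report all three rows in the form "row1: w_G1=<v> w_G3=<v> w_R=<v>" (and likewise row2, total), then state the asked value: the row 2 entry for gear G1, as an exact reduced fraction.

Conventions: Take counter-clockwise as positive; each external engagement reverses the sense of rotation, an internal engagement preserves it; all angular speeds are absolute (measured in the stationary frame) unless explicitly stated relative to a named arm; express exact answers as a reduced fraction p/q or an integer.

row1: w_G1=1 w_G3=1 w_R=1
row2: w_G1=35/9 w_G3=-1 w_R=0
total: w_G1=44/9 w_G3=0 w_R=1
asked value: 35/9

recognized (axles ride arm R): planetary set, 18/26/70 teeth
row 1 (train locked, turned with arm): all members turn x
row 2 (arm held, sun turns y): ω_ring = −(18/70)·y, ω_arm = 0
boundary: total ω_ring = x − (18/70)·y = 0 and total ω_arm = x = 1  ⇒  y = 35/9, x = 1
row 2 ring = −(18/70)·35/9 = -1
totals (row 1 + row 2): sun 1 + 35/9 = 44/9, ring 1 + (-1) = 0, arm 1 + 0 = 1
asked cell (row2, sun) = 35/9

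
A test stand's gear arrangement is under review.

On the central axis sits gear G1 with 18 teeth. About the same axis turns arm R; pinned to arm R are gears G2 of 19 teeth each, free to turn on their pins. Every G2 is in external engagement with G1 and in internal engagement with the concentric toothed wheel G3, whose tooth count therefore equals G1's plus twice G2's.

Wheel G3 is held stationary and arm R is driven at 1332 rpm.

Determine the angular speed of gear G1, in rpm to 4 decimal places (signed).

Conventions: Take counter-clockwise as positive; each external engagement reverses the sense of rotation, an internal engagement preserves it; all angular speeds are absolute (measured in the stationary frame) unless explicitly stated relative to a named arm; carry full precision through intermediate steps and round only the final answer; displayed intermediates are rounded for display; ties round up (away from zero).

+5476.0000 rpm

recognized (axles ride arm R): planetary set, 18/19/56 teeth
normalise by the input: solve with ω_arm = 1, then scale by 1332 rpm
ring teeth: 18 + 2·19 = 56
18(ω_sun−ω_arm) = −56(ω_ring−ω_arm),  ω_ring = 0, ω_arm = 1
ω_sun = 1 − (56/18)(0−1) = 37/9
scale: ω_sun = 37/9 × 1332 rpm = +5476.0000 rpm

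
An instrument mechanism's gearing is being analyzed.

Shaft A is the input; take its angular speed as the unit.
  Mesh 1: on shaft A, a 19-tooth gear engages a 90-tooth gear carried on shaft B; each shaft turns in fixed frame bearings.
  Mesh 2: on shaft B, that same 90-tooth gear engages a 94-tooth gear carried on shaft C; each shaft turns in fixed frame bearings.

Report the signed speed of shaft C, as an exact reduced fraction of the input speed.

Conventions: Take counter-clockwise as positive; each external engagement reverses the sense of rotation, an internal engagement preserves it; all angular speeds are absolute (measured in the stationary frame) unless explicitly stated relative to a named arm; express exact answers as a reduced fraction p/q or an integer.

19/94

2-mesh fixed-axis compound train (all bearings frame-fixed)
mesh 1 [19T→90T]: |ω|/ω_in = 1×19/90 = 19/90, sense flips to −
mesh 2 [90T→94T]: |ω|/ω_in = (19/90)×90/94 = 19/94, sense flips to +
signed output speed (× input speed) = 19/94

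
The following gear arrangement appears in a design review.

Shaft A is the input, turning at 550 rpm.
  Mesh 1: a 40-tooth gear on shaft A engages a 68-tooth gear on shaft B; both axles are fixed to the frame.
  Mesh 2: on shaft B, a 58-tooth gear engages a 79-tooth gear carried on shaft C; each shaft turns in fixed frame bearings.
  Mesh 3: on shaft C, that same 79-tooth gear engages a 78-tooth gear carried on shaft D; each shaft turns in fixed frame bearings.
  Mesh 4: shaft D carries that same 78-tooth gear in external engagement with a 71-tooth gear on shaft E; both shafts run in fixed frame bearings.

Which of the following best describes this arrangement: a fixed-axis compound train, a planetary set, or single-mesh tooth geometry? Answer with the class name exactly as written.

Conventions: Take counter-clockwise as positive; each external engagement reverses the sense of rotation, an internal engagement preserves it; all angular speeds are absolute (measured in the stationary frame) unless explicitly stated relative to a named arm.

fixed-axis compound train

4-mesh fixed-axis compound train (all bearings frame-fixed)
classification: fixed-axis compound train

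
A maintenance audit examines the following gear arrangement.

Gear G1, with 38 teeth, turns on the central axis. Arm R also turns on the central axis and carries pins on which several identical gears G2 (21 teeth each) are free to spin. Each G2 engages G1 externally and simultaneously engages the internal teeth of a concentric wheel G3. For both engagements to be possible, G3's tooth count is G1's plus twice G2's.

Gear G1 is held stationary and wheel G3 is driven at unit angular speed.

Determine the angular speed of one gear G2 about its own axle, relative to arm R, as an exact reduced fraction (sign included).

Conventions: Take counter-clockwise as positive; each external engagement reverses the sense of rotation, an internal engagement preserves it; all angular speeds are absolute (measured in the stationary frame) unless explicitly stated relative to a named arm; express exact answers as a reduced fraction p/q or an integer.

1520/1239

topology: planetary set — G1 38T / G2 21T / G3 80T, arm = carrier (Willis)
ring teeth: 38 + 2·21 = 80
38(ω_sun−ω_arm) = −80(ω_ring−ω_arm),  ω_sun = 0, ω_ring = 1
38(0−ω_arm) = −80(1−ω_arm)  ⇒  118·ω_arm = 80  ⇒  ω_arm = 40/59
sun–planet mesh: 38·(0−40/59) = −21·(ω_p−ω_arm)  ⇒  ω_p−ω_arm = 1520/1239
exact speed ratio = 1520/1239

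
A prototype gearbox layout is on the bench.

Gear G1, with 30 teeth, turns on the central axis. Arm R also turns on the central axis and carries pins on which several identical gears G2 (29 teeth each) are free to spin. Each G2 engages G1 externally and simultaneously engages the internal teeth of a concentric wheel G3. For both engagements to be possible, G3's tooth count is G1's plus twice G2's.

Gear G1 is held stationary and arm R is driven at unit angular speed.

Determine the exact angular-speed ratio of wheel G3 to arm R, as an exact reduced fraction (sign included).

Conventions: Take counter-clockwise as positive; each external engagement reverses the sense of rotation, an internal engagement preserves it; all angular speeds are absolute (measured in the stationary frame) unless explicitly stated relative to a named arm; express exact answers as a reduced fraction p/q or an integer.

59/44

planetary set (30T centre, 29T on arm, 88T internal) — Willis relation
ring teeth: 30 + 2·29 = 88
30(ω_sun−ω_arm) = −88(ω_ring−ω_arm),  ω_sun = 0, ω_arm = 1
ω_ring = 1 − (30/88)(0−1) = 59/44
ω_out/ω_in = 59/44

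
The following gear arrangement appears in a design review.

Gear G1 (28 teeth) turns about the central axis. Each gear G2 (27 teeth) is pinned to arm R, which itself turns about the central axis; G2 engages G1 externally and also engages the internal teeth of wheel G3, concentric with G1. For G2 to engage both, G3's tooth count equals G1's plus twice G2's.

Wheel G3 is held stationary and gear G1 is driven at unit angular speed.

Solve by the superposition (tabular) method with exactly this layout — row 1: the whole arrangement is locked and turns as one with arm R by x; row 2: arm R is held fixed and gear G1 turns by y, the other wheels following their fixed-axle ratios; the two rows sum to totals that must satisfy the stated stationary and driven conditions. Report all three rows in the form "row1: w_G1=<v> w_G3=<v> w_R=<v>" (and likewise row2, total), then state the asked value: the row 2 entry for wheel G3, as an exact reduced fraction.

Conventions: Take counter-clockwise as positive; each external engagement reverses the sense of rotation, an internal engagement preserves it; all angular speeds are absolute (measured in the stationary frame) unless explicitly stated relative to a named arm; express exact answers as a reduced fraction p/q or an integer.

topology: planetary set — G1 28T / G2 27T / G3 82T, arm = carrier (Willis)
row 1: whole set turns with the arm by x
row 2 (arm held, sun turns y): ω_ring = −(28/82)·y, ω_arm = 0
boundary: total ω_ring = x − (28/82)·y = 0 and total ω_sun = x + y = 1  ⇒  y = 41/55, x = 14/55
row 2 ring = −(28/82)·41/55 = -14/55
totals (row 1 + row 2): sun 14/55 + 41/55 = 1, ring 14/55 + (-14/55) = 0, arm 14/55 + 0 = 14/55
asked cell (row2, ring) = -14/55

row1: w_G1=14/55 w_G3=14/55 w_R=14/55
row2: w_G1=41/55 w_G3=-14/55 w_R=0
total: w_G1=1 w_G3=0 w_R=14/55
asked value: -14/55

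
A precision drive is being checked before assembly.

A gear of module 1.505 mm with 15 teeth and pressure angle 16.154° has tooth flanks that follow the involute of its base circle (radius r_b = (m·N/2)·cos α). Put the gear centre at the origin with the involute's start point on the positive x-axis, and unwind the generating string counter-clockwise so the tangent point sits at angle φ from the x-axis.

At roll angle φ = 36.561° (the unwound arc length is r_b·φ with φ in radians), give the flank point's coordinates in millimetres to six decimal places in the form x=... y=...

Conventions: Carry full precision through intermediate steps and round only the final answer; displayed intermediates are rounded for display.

x=12.829488 y=0.901322

recognized (one wheel, involute flank): single-mesh tooth geometry, m = 1.505, N = 15
pitch radius r_p = m·N/2 = 1.505·15/2 = 11.287500
base radius r_b = r_p·cos α = 11.287500·cos 16.154° = 10.841840
roll angle φ = 36.561° = 0.63810983 rad
x = r_b·(cos φ + φ·sin φ) = 12.829488
y = r_b·(sin φ − φ·cos φ) = 0.901322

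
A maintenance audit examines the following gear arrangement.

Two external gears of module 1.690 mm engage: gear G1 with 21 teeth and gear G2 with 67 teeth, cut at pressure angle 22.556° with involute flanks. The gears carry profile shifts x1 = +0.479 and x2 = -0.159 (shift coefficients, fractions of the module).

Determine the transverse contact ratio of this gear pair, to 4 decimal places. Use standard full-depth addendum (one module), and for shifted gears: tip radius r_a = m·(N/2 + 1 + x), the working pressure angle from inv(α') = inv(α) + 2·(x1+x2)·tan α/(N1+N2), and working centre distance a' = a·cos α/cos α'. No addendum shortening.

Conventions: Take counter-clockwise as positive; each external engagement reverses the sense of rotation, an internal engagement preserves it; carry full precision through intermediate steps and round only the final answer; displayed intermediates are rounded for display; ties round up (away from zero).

recognized (one external pair, fixed centres): single-mesh tooth geometry, m = 1.690, N1 = 21, N2 = 67
base radii: r_b1 = 16.387597, r_b2 = 52.284239
tip radii: r_a1 = 20.244510, r_a2 = 58.036290
inv(α') = inv(22.556°) + 2·(+0.479-0.159)·tan α/(21+67) = 0.02470343  ⇒  α' = 23.51315°
a' = a·cos α / cos α' = 74.3600·cos 22.556°/cos 23.51315° = 74.890071
action lengths: √(r_a1²−r_b1²) = 11.886414, √(r_a2²−r_b2²) = 25.190659
base pitch p_b = π·m·cos α = 4.903158
CR = (11.886414 + 25.190659 − 74.890071·sin 23.51315°)/4.903158 = 1.468230
contact ratio ≈ 1.4682

1.4682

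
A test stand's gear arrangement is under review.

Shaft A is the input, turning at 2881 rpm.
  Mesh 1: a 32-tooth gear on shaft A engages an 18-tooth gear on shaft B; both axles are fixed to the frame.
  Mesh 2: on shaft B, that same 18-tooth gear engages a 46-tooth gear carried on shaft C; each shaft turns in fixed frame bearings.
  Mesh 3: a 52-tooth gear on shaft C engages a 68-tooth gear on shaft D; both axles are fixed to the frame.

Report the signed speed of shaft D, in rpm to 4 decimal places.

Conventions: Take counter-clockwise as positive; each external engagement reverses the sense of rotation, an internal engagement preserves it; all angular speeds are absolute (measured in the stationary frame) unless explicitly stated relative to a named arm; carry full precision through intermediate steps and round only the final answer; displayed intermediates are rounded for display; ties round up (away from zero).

3-mesh fixed-axis compound train (all bearings frame-fixed)
mesh 1 [32T→18T]: ω = 2881.0000×32/18 = 5121.7778 rpm, sense flips to −
mesh 2 [18T→46T]: ω = 5121.7778×18/46 = 2004.1739 rpm, sense flips to +
mesh 3 [52T→68T]: ω = 2004.1739×52/68 = 1532.6036 rpm, sense flips to −
signed output speed = -1532.6036 rpm

-1532.6036 rpm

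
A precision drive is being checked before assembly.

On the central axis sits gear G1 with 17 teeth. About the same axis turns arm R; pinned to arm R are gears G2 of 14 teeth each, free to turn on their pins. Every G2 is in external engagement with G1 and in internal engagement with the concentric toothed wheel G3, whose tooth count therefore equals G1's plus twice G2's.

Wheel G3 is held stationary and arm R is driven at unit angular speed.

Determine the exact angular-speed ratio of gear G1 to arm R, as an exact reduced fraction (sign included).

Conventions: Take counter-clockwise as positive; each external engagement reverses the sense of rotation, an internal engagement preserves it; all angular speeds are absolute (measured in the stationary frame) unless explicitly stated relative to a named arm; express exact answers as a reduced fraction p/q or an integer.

topology: planetary set — G1 17T / G2 14T / G3 45T, arm = carrier (Willis)
ring teeth: 17 + 2·14 = 45
17(ω_sun−ω_arm) = −45(ω_ring−ω_arm),  ω_ring = 0, ω_arm = 1
ω_sun = 1 − (45/17)(0−1) = 62/17
ω_out/ω_in = 62/17

62/17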